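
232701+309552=542253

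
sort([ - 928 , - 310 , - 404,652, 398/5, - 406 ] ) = [ - 928 , -406,-404, - 310 , 398/5, 652]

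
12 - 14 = -2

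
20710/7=2958 + 4/7 = 2958.57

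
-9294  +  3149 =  - 6145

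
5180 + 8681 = 13861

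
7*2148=15036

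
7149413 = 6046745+1102668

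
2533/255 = 149/15 = 9.93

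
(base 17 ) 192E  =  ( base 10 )7562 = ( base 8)16612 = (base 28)9i2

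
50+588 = 638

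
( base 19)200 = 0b1011010010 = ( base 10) 722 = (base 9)882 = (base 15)332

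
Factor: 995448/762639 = 331816/254213= 2^3*19^1*37^1 * 59^1*254213^(-1 ) 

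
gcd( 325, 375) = 25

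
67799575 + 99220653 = 167020228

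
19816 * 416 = 8243456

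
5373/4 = 1343+1/4= 1343.25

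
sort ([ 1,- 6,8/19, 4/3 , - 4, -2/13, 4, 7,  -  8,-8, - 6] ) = [ - 8, - 8, - 6, - 6 , - 4,-2/13,8/19,1, 4/3,  4, 7]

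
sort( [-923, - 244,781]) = [ - 923, - 244, 781]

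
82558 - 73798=8760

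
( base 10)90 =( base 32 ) 2q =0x5a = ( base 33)2O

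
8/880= 1/110 = 0.01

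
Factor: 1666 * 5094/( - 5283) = -2^2 * 7^2*  17^1*283^1*  587^(-1) = - 942956/587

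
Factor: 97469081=3011^1*32371^1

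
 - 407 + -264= - 671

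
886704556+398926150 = 1285630706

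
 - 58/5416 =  - 1 + 2679/2708 = -0.01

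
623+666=1289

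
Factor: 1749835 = 5^1*349967^1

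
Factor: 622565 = 5^1*124513^1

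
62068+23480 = 85548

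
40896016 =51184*799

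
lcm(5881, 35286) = 35286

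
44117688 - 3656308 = 40461380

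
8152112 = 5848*1394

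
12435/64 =194 + 19/64  =  194.30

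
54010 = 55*982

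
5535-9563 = -4028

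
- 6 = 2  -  8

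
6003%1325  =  703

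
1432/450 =3  +  41/225 = 3.18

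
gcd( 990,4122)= 18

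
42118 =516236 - 474118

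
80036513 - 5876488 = 74160025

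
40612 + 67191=107803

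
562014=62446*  9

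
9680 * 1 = 9680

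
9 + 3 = 12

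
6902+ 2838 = 9740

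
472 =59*8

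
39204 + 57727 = 96931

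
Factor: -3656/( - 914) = 2^2 = 4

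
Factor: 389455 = 5^1*11^1*73^1*97^1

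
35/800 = 7/160  =  0.04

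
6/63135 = 2/21045 = 0.00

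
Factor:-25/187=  - 5^2 * 11^( - 1)*17^( -1) 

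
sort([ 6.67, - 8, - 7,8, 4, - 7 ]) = [  -  8, - 7 ,-7,4,  6.67, 8] 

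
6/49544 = 3/24772 = 0.00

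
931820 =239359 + 692461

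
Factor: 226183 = 226183^1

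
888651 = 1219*729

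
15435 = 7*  2205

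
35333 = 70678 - 35345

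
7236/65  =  7236/65  =  111.32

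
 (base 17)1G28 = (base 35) 7so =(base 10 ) 9579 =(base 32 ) 9BB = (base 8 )22553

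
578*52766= 30498748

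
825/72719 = 825/72719 = 0.01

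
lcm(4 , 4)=4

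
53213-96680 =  - 43467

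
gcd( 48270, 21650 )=10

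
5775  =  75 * 77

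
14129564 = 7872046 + 6257518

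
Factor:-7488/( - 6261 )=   2^6 * 3^1*13^1 * 2087^( - 1) =2496/2087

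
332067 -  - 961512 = 1293579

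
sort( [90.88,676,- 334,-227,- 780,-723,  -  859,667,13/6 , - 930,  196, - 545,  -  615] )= [ - 930,- 859, - 780, - 723, - 615, - 545,- 334,  -  227,13/6, 90.88,196, 667 , 676] 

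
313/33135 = 313/33135 = 0.01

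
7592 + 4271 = 11863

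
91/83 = 1+8/83 =1.10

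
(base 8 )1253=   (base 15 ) 308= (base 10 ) 683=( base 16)2ab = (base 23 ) 16G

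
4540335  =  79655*57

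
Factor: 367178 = 2^1*7^1*26227^1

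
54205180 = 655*82756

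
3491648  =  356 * 9808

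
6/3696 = 1/616 = 0.00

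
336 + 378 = 714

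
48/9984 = 1/208 =0.00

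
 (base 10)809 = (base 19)24b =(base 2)1100101001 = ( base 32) P9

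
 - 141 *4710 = - 664110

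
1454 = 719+735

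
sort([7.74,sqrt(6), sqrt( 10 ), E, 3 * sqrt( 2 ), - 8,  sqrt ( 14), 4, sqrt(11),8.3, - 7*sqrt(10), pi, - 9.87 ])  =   [ - 7*sqrt(10 ), - 9.87, - 8, sqrt(6 ),E, pi,sqrt( 10),sqrt( 11 ),sqrt(14 ), 4, 3*sqrt ( 2 ),7.74,8.3]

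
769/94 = 8+17/94 = 8.18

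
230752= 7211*32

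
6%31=6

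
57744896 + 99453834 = 157198730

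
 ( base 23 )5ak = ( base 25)4fk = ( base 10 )2895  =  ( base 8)5517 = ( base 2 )101101001111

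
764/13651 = 764/13651 = 0.06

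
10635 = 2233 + 8402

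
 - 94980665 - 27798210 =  - 122778875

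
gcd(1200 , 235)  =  5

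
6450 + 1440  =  7890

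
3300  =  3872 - 572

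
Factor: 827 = 827^1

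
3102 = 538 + 2564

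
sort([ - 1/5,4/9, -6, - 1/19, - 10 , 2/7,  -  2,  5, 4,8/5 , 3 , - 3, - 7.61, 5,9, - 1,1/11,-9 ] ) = [- 10,-9, - 7.61, - 6, - 3, - 2, - 1, - 1/5, - 1/19, 1/11, 2/7,4/9,8/5, 3, 4,5, 5,9 ] 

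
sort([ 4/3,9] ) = [ 4/3, 9] 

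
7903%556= 119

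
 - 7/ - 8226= 7/8226 = 0.00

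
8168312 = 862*9476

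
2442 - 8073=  - 5631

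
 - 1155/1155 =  - 1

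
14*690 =9660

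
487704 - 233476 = 254228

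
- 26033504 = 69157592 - 95191096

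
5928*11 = 65208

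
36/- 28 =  - 9/7=-1.29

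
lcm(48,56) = 336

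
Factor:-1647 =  - 3^3*61^1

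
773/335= 2 + 103/335 = 2.31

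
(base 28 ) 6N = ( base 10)191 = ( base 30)6b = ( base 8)277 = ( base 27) 72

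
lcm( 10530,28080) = 84240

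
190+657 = 847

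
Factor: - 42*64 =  - 2^7*3^1 * 7^1  =  - 2688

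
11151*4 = 44604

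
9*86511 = 778599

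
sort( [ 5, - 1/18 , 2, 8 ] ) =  [ - 1/18,2,5,8]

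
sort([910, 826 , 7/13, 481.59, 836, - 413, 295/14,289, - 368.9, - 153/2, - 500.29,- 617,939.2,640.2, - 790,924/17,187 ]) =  [ - 790, - 617,-500.29, - 413, -368.9, - 153/2, 7/13,  295/14 , 924/17 , 187,289, 481.59,640.2, 826,836,910, 939.2 ] 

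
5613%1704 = 501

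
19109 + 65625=84734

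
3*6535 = 19605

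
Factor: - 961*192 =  - 184512 = - 2^6*3^1*31^2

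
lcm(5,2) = 10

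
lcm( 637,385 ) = 35035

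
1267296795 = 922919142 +344377653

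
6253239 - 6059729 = 193510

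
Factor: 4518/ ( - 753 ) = -6 =- 2^1*3^1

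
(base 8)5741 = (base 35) 2gv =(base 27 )44h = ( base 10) 3041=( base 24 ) 56H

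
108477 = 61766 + 46711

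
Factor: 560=2^4*5^1*7^1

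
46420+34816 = 81236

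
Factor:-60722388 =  - 2^2*3^2  *  97^1 * 17389^1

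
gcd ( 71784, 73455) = 3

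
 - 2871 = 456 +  -3327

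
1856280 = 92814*20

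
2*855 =1710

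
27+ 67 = 94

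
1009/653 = 1009/653 = 1.55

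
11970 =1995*6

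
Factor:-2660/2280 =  - 7/6 = -2^( -1)*3^( - 1)*7^1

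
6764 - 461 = 6303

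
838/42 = 19 + 20/21 = 19.95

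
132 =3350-3218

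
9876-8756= 1120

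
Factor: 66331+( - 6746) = 59585 = 5^1*17^1*701^1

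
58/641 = 58/641=0.09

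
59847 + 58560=118407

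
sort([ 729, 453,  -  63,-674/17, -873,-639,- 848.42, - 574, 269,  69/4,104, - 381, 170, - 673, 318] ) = [ - 873, - 848.42 ,-673, - 639, - 574, - 381, - 63, - 674/17,69/4 , 104,170,269,318 , 453, 729] 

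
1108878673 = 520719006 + 588159667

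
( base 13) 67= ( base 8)125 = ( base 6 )221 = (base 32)2l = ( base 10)85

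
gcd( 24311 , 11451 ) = 1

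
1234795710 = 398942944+835852766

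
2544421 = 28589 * 89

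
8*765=6120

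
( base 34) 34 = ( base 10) 106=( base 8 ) 152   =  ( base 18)5g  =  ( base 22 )4i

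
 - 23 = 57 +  - 80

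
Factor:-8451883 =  -11^1 * 768353^1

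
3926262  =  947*4146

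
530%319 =211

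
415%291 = 124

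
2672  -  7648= - 4976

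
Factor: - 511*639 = -3^2*7^1* 71^1*73^1   =  - 326529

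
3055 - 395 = 2660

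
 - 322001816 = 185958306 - 507960122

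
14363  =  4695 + 9668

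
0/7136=0= 0.00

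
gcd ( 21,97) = 1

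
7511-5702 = 1809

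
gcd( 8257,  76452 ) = 23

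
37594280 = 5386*6980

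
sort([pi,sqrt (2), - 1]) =[ - 1,  sqrt(2 ),pi ]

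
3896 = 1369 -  - 2527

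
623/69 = 623/69 = 9.03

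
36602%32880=3722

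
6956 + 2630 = 9586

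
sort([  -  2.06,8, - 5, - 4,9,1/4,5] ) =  [-5, - 4,-2.06,1/4, 5,  8,9] 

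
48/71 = 48/71 = 0.68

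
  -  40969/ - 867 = 40969/867 = 47.25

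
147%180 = 147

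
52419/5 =10483 + 4/5 = 10483.80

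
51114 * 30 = 1533420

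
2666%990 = 686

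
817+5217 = 6034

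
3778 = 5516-1738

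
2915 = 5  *583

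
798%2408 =798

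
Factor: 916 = 2^2*229^1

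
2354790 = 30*78493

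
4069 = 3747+322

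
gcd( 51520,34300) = 140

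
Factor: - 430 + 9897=9467^1=9467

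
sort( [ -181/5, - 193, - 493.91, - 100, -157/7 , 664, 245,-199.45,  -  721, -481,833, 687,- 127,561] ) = [-721,-493.91 , - 481, - 199.45,-193 , - 127, - 100, - 181/5, - 157/7  ,  245,  561,664,687,833 ] 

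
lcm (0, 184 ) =0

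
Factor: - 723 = -3^1*241^1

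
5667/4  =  5667/4 = 1416.75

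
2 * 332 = 664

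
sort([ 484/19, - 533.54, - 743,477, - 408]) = [ - 743, - 533.54,  -  408,484/19,477] 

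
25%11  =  3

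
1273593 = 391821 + 881772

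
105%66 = 39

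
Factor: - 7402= - 2^1*3701^1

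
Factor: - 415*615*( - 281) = 3^1*5^2*41^1*83^1 * 281^1 = 71718225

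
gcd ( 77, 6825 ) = 7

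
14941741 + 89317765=104259506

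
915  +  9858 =10773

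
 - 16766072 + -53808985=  - 70575057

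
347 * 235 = 81545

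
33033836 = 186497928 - 153464092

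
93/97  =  93/97 = 0.96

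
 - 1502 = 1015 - 2517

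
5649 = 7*807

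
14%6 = 2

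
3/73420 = 3/73420 = 0.00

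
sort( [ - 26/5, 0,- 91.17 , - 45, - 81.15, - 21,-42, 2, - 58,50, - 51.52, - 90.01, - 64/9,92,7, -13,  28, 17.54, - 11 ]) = [  -  91.17, - 90.01, - 81.15 ,-58, - 51.52 ,-45, - 42, - 21, - 13, - 11, - 64/9,  -  26/5, 0,2,  7,17.54,28, 50, 92]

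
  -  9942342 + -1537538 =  - 11479880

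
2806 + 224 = 3030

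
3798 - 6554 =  - 2756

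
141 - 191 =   -  50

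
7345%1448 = 105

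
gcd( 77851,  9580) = 1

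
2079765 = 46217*45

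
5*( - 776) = -3880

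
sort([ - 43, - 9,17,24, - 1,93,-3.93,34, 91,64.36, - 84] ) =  [ - 84 , - 43, - 9,  -  3.93,-1,17,24,34, 64.36,91 , 93 ] 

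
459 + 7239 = 7698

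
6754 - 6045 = 709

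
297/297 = 1 = 1.00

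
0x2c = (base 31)1D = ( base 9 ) 48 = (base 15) 2e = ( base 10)44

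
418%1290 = 418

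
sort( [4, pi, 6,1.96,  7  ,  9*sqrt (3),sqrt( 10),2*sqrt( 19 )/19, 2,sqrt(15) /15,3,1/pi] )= [ sqrt( 15) /15, 1/pi,2 * sqrt(19 ) /19,1.96,2 , 3,pi, sqrt( 10),4, 6,7,9*sqrt(3)]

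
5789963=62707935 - 56917972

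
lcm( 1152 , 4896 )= 19584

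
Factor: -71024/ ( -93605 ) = 2^4*5^(-1)*23^1*97^( - 1 ) = 368/485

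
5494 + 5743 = 11237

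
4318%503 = 294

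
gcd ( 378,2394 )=126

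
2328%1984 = 344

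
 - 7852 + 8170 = 318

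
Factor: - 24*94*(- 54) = 121824 =2^5*3^4*47^1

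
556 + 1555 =2111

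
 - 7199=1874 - 9073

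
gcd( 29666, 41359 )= 1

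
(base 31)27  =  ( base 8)105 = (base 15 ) 49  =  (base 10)69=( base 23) 30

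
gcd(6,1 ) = 1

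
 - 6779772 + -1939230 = - 8719002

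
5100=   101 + 4999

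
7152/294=24 + 16/49 = 24.33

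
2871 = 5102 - 2231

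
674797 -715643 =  - 40846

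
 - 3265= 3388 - 6653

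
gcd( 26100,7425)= 225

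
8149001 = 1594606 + 6554395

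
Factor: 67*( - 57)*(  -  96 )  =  2^5*3^2*19^1*67^1   =  366624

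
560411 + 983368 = 1543779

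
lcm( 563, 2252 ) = 2252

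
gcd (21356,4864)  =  76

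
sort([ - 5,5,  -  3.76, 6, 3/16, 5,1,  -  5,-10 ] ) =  [-10, - 5,-5  ,-3.76, 3/16, 1  ,  5  ,  5, 6 ] 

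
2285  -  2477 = -192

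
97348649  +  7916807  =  105265456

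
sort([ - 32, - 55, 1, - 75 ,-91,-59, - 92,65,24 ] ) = [ - 92,- 91, - 75,- 59, - 55, - 32,1,24,65]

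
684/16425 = 76/1825 = 0.04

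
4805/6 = 4805/6 = 800.83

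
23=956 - 933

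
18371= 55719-37348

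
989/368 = 43/16 = 2.69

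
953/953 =1 = 1.00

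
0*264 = 0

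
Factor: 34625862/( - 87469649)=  - 2^1 * 3^2*6473^( - 1)*13513^( - 1)*1923659^1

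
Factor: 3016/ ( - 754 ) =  - 4 = - 2^2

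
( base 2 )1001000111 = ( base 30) JD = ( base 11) 490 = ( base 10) 583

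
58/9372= 29/4686= 0.01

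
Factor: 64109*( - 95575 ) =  - 5^2*3823^1*64109^1 = - 6127217675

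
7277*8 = 58216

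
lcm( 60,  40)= 120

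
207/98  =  207/98=2.11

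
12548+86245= 98793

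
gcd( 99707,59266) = 1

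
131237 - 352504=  - 221267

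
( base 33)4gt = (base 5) 124123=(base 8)11461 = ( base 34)48H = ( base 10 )4913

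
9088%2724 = 916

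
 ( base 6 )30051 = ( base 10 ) 3919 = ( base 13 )1A26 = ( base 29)4j4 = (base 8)7517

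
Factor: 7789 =7789^1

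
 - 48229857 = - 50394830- - 2164973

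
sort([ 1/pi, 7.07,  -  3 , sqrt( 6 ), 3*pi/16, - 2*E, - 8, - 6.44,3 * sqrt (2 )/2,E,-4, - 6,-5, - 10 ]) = [  -  10, - 8, - 6.44 ,  -  6, - 2*E,- 5,-4, - 3, 1/pi, 3 * pi/16, 3*sqrt( 2) /2,sqrt( 6 ), E,7.07]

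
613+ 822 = 1435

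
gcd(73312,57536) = 928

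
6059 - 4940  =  1119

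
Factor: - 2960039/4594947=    - 3^( - 1)*7^(  -  1 ) * 17^( - 1)*61^(-1 ) * 211^( - 1 ) *2960039^1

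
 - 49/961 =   -  49/961 =-  0.05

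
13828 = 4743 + 9085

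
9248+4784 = 14032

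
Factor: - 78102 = -2^1*3^2*4339^1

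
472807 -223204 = 249603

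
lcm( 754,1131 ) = 2262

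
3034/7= 433 + 3/7  =  433.43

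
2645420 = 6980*379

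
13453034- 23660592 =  - 10207558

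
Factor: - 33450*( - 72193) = 2^1 * 3^1 *5^2 * 11^1* 223^1*6563^1 = 2414855850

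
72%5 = 2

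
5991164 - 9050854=  -  3059690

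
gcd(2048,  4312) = 8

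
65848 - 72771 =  - 6923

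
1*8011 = 8011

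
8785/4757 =1  +  4028/4757= 1.85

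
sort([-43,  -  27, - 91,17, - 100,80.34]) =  [ - 100,  -  91, - 43, - 27, 17  ,  80.34]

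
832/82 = 10 + 6/41 =10.15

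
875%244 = 143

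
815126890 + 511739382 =1326866272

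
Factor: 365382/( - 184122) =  - 193^( - 1) * 383^1 = -  383/193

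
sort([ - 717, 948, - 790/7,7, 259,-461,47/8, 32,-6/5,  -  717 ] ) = [-717, - 717,- 461, - 790/7,-6/5, 47/8, 7, 32,259, 948 ] 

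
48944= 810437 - 761493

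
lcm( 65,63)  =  4095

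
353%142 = 69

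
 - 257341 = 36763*(- 7) 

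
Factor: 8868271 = 17^1*23^1*37^1*613^1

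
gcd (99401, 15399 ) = 1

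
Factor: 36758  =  2^1  *  18379^1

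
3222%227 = 44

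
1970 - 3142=  -  1172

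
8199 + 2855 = 11054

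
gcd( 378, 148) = 2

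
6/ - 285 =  - 2/95 = - 0.02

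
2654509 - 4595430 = - 1940921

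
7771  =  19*409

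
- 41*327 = -13407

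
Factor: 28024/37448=113/151 = 113^1*151^( - 1)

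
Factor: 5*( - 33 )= - 165 = - 3^1*5^1*11^1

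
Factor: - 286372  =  -2^2 *71593^1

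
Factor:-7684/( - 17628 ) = 3^(-1) * 13^( - 1)*17^1  =  17/39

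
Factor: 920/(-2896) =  - 115/362 = -2^( - 1 )* 5^1*23^1*181^( - 1 )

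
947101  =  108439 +838662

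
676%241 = 194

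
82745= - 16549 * ( -5 ) 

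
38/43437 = 38/43437= 0.00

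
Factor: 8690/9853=2^1*5^1*11^1 * 59^( - 1) * 79^1*167^( - 1 ) 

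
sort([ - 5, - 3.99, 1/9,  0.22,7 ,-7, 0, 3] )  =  [ - 7,  -  5, - 3.99,0, 1/9, 0.22,  3,  7]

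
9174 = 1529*6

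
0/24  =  0  =  0.00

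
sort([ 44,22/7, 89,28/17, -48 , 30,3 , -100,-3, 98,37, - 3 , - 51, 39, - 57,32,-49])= [-100, - 57,-51, - 49, - 48, - 3,-3,28/17,3,22/7,30,32, 37, 39, 44, 89, 98 ] 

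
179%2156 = 179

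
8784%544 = 80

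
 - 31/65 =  -1+34/65  =  - 0.48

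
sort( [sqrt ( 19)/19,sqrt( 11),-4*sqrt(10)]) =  [ - 4*sqrt(10),sqrt(19)/19,sqrt(11 )]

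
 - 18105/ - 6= 3017+1/2 = 3017.50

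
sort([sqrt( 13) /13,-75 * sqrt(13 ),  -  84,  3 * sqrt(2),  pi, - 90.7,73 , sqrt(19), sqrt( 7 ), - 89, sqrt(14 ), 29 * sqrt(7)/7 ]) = [ - 75 * sqrt(  13 ), - 90.7, - 89, - 84,sqrt( 13 )/13, sqrt( 7 ),pi,  sqrt(14 ),3* sqrt(2),sqrt(19),29 * sqrt( 7)/7,73 ] 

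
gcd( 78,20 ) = 2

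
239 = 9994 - 9755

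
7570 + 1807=9377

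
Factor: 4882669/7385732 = 2^( - 2 )*11^1 * 541^(-1) * 3413^ ( - 1) * 443879^1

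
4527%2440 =2087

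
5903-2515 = 3388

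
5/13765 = 1/2753 = 0.00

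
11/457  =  11/457 =0.02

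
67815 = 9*7535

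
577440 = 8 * 72180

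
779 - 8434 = -7655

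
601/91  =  6 + 55/91 = 6.60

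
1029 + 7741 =8770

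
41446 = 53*782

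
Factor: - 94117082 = - 2^1*53^1*137^1*6481^1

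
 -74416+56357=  - 18059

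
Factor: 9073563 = 3^1*17^1*177913^1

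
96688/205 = 96688/205= 471.65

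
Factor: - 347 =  - 347^1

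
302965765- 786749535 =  - 483783770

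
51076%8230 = 1696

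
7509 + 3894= 11403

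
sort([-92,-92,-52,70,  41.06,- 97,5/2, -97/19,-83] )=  [ - 97, - 92 ,-92, - 83  ,-52,-97/19, 5/2,41.06,70] 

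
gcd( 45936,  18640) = 16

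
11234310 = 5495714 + 5738596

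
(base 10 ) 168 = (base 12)120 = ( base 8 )250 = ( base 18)96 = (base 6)440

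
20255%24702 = 20255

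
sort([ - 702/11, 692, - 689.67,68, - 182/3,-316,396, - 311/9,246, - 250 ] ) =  [  -  689.67,-316, - 250,-702/11, - 182/3, - 311/9 , 68 , 246,  396,692 ]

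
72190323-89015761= - 16825438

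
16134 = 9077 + 7057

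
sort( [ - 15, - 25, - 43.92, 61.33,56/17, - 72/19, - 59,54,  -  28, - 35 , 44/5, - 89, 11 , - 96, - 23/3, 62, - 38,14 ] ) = [ - 96, - 89, - 59,-43.92, - 38, - 35, - 28, - 25 , - 15, - 23/3, - 72/19,56/17,44/5,11, 14,54,61.33,62] 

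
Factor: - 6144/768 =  - 8 =- 2^3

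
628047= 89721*7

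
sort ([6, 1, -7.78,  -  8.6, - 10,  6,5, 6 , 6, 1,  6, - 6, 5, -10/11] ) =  [ - 10, - 8.6, -7.78,- 6,-10/11,1, 1,  5, 5, 6, 6,6,6, 6] 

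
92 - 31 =61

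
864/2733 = 288/911 = 0.32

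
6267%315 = 282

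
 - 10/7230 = -1/723 = -  0.00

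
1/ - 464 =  - 1 + 463/464 = - 0.00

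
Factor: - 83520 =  - 2^6 * 3^2*5^1*29^1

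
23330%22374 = 956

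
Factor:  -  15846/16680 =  - 2^ ( - 2 )*5^(-1)*19^1=-19/20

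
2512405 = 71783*35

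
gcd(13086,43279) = 1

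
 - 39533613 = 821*(- 48153 ) 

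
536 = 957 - 421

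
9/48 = 3/16 = 0.19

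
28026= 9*3114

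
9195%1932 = 1467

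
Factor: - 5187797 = -5187797^1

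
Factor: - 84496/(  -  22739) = 2^4*5281^1*22739^( - 1)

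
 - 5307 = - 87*61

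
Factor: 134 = 2^1 * 67^1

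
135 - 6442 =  - 6307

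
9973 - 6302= 3671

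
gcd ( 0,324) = 324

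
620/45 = 124/9 = 13.78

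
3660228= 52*70389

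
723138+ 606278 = 1329416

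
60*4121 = 247260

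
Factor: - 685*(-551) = 377435= 5^1*19^1* 29^1*137^1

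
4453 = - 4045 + 8498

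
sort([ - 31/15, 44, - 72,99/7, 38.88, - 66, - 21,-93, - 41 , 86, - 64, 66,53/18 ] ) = [ - 93, - 72,  -  66 , -64, - 41, - 21,- 31/15,53/18,  99/7,38.88, 44, 66,  86 ] 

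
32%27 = 5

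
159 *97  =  15423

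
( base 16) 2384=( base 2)10001110000100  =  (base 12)5318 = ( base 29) anf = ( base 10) 9092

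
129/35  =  3 + 24/35 = 3.69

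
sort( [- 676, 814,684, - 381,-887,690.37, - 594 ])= [-887, - 676,-594,-381,684, 690.37,814]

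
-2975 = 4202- 7177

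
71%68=3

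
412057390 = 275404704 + 136652686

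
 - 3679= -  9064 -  - 5385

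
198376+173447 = 371823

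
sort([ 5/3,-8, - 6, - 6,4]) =[  -  8,  -  6,  -  6  ,  5/3, 4]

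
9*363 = 3267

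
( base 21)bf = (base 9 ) 303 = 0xF6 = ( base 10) 246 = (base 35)71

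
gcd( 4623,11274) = 3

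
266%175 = 91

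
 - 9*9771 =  - 87939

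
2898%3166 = 2898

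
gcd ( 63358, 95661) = 1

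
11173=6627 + 4546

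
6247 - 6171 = 76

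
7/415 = 7/415 = 0.02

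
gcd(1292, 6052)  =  68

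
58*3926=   227708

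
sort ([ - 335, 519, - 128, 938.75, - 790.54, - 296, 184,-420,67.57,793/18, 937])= [-790.54, - 420,- 335,-296, - 128,793/18,67.57, 184, 519,937,  938.75]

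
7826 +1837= 9663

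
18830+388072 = 406902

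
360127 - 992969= -632842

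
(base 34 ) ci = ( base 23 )IC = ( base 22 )J8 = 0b110101010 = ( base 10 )426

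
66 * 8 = 528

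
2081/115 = 18 + 11/115= 18.10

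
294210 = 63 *4670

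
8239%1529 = 594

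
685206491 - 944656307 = -259449816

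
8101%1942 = 333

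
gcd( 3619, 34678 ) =7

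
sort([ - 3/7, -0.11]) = [ - 3/7, - 0.11] 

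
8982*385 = 3458070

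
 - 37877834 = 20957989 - 58835823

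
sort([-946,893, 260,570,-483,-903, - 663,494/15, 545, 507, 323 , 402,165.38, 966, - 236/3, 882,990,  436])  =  [-946,  -  903 ,  -  663, - 483,  -  236/3, 494/15, 165.38,  260,323, 402, 436, 507,545,570, 882,893, 966,990]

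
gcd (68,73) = 1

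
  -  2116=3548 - 5664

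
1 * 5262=5262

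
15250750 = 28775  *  530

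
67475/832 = 67475/832 = 81.10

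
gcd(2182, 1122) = 2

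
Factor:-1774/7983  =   -2^1*3^( - 2) = -  2/9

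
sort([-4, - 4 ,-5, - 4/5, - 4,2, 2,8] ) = [ -5, - 4,-4, - 4, - 4/5,2,2,  8]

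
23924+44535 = 68459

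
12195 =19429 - 7234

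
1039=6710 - 5671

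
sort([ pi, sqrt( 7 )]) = [ sqrt(7), pi] 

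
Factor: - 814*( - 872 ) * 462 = 2^5 * 3^1*7^1* 11^2*37^1*109^1=327931296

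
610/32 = 19+1/16 = 19.06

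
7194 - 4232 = 2962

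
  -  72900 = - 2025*36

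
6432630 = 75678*85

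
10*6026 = 60260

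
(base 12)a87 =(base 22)343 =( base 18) 4dd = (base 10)1543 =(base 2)11000000111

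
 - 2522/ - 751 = 2522/751 =3.36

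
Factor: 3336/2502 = 2^2*3^( - 1) = 4/3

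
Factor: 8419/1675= 5^(  -  2)*67^ ( - 1)*8419^1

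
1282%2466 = 1282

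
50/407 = 50/407=0.12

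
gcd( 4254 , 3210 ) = 6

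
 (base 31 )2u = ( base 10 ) 92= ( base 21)48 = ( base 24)3k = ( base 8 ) 134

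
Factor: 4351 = 19^1 * 229^1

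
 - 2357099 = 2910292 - 5267391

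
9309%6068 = 3241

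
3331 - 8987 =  - 5656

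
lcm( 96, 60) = 480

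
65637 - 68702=-3065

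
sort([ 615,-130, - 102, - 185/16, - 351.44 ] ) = [ - 351.44,- 130,-102, - 185/16,615] 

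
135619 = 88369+47250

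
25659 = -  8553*(-3) 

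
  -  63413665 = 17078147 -80491812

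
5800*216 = 1252800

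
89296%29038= 2182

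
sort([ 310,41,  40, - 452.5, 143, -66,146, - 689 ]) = [ - 689, - 452.5, - 66, 40,41, 143, 146, 310]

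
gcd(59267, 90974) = 13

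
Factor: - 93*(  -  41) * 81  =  3^5 * 31^1*41^1 = 308853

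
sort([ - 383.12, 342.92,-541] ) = [  -  541, - 383.12,  342.92]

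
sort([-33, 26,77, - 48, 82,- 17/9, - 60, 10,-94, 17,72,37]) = [  -  94,  -  60, -48, - 33,  -  17/9, 10, 17,  26,37, 72 , 77, 82]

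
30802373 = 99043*311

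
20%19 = 1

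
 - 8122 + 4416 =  - 3706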